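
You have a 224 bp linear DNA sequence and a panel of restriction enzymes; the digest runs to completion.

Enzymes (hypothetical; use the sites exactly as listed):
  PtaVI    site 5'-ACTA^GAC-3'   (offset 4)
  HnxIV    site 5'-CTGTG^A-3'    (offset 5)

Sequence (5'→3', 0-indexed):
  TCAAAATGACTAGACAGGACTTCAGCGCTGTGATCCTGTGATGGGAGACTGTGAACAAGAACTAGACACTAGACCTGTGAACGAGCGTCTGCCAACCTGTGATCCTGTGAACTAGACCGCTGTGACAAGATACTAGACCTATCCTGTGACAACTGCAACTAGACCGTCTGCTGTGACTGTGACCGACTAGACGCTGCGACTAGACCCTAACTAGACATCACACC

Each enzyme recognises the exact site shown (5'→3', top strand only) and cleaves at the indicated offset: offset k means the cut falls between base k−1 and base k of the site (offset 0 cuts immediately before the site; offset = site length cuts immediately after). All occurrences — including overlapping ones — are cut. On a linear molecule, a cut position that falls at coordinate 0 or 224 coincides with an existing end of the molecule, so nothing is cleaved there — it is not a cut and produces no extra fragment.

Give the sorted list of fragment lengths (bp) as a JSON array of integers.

[5,6,7,8,8,8,8,10,11,11,11,11,12,13,13,13,13,14,20,22]

Site scan:
  PtaVI (ACTAGAC, off=4): starts [8, 60, 67, 110, 131, 157, 185, 198, 209] → cuts [12, 64, 71, 114, 135, 161, 189, 202, 213]
  HnxIV (CTGTGA, off=5): starts [27, 35, 48, 74, 96, 104, 119, 143, 170, 176] → cuts [32, 40, 53, 79, 101, 109, 124, 148, 175, 181]

All cut coordinates (distinct, sorted): [12, 32, 40, 53, 64, 71, 79, 101, 109, 114, 124, 135, 148, 161, 175, 181, 189, 202, 213]

Fragments:
  [0,12): 12 bp
  [12,32): 20 bp
  [32,40): 8 bp
  [40,53): 13 bp
  [53,64): 11 bp
  [64,71): 7 bp
  [71,79): 8 bp
  [79,101): 22 bp
  [101,109): 8 bp
  [109,114): 5 bp
  [114,124): 10 bp
  [124,135): 11 bp
  [135,148): 13 bp
  [148,161): 13 bp
  [161,175): 14 bp
  [175,181): 6 bp
  [181,189): 8 bp
  [189,202): 13 bp
  [202,213): 11 bp
  [213,224): 11 bp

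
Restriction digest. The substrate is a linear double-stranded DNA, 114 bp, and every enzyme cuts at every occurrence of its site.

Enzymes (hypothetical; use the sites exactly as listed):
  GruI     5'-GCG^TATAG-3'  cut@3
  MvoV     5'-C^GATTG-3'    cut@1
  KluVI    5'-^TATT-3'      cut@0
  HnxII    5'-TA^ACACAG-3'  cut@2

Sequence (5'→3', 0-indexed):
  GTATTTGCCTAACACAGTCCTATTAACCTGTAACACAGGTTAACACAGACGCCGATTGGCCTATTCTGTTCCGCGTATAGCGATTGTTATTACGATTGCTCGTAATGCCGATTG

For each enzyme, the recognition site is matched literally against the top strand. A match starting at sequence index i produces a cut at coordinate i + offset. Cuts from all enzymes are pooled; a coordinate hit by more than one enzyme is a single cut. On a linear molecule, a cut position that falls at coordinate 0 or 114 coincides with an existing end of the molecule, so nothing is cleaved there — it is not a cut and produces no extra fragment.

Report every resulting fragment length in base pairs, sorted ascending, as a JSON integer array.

Scan for sites:
  GruI (GCGTATAG, off=3): starts [72] → cuts [75]
  MvoV (CGATTG, off=1): starts [52, 80, 92, 108] → cuts [53, 81, 93, 109]
  KluVI (TATT, off=0): starts [1, 20, 61, 87] → cuts [1, 20, 61, 87]
  HnxII (TAACACAG, off=2): starts [9, 30, 40] → cuts [11, 32, 42]

Pooled cuts: [1, 11, 20, 32, 42, 53, 61, 75, 81, 87, 93, 109]

Fragments:
  [0,1): 1 bp
  [1,11): 10 bp
  [11,20): 9 bp
  [20,32): 12 bp
  [32,42): 10 bp
  [42,53): 11 bp
  [53,61): 8 bp
  [61,75): 14 bp
  [75,81): 6 bp
  [81,87): 6 bp
  [87,93): 6 bp
  [93,109): 16 bp
  [109,114): 5 bp

[1,5,6,6,6,8,9,10,10,11,12,14,16]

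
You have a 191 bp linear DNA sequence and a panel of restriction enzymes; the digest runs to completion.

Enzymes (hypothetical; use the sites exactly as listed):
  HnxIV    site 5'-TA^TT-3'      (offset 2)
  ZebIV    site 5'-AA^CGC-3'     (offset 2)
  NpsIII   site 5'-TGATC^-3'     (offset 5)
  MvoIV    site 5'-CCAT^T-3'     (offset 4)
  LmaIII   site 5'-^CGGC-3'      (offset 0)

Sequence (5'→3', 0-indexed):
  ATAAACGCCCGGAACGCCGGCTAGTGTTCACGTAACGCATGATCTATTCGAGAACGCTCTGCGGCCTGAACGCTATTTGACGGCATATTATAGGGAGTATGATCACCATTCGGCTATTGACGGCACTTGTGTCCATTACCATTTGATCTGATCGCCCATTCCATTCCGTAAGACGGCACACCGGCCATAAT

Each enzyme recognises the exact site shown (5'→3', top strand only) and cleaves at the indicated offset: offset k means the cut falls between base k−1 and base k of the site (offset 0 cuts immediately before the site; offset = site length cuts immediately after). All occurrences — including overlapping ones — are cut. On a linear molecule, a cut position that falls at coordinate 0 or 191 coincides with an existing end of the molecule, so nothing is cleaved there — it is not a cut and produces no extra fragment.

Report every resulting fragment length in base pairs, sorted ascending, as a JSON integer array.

[1,2,3,4,5,5,5,5,5,5,6,6,6,6,7,7,8,8,9,9,9,9,10,16,17,18]

Per-enzyme occurrences:
  HnxIV TATT/2: at [44, 73, 85, 114] ⇒ [46, 75, 87, 116]
  ZebIV AACGC/2: at [3, 12, 33, 52, 68] ⇒ [5, 14, 35, 54, 70]
  NpsIII TGATC/5: at [39, 99, 143, 148] ⇒ [44, 104, 148, 153]
  MvoIV CCATT/4: at [105, 132, 138, 155, 160] ⇒ [109, 136, 142, 159, 164]
  LmaIII CGGC/0: at [17, 61, 80, 110, 120, 173, 181] ⇒ [17, 61, 80, 110, 120, 173, 181]

All cut coordinates (distinct, sorted): [5, 14, 17, 35, 44, 46, 54, 61, 70, 75, 80, 87, 104, 109, 110, 116, 120, 136, 142, 148, 153, 159, 164, 173, 181]

Fragment lengths:
  [0,5): 5 bp
  [5,14): 9 bp
  [14,17): 3 bp
  [17,35): 18 bp
  [35,44): 9 bp
  [44,46): 2 bp
  [46,54): 8 bp
  [54,61): 7 bp
  [61,70): 9 bp
  [70,75): 5 bp
  [75,80): 5 bp
  [80,87): 7 bp
  [87,104): 17 bp
  [104,109): 5 bp
  [109,110): 1 bp
  [110,116): 6 bp
  [116,120): 4 bp
  [120,136): 16 bp
  [136,142): 6 bp
  [142,148): 6 bp
  [148,153): 5 bp
  [153,159): 6 bp
  [159,164): 5 bp
  [164,173): 9 bp
  [173,181): 8 bp
  [181,191): 10 bp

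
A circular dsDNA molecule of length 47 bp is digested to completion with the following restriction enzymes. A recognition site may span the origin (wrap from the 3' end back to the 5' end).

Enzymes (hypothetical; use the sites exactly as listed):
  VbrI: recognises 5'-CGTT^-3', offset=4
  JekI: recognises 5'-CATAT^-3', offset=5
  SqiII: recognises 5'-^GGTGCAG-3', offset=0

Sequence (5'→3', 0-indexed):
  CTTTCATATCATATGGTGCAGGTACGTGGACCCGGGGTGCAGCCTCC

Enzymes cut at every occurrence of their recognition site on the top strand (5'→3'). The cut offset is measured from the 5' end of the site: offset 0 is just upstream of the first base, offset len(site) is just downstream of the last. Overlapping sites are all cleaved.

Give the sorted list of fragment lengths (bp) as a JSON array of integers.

Per-enzyme occurrences:
  VbrI (CGTT, off=4): no sites
  JekI CATAT/5: at [4, 9] ⇒ [9, 14]
  SqiII GGTGCAG/0: at [14, 35] ⇒ [14, 35]

Pooled cuts: [9, 14, 35]

Fragments:
  9→14: 5 bp
  14→35: 21 bp
  35→9 (wrap): 47-35+9 = 21 bp

[5,21,21]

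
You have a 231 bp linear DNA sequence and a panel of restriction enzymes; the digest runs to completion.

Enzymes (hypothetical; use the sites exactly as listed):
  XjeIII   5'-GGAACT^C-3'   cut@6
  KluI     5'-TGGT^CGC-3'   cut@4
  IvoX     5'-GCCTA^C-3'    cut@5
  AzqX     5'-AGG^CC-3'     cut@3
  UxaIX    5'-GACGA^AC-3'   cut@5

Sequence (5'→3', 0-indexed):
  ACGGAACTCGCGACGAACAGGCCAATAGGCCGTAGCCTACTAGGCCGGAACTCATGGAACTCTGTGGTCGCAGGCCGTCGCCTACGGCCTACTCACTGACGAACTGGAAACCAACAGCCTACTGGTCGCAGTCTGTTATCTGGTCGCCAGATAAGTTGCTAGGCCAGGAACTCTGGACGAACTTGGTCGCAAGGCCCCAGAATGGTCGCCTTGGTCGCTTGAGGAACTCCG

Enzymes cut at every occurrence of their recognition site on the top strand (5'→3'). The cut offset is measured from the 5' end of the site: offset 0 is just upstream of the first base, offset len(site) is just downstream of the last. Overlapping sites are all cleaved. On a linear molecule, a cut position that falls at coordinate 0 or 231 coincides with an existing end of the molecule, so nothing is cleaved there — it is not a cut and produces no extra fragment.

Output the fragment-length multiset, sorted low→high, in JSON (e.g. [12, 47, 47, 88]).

Per-enzyme occurrences:
  XjeIII GGAACTC/6: at [2, 46, 55, 166, 222] ⇒ [8, 52, 61, 172, 228]
  KluI TGGTCGC/4: at [64, 122, 140, 183, 202, 211] ⇒ [68, 126, 144, 187, 206, 215]
  IvoX GCCTAC/5: at [34, 79, 86, 116] ⇒ [39, 84, 91, 121]
  AzqX AGGCC/3: at [18, 26, 41, 71, 160, 191] ⇒ [21, 29, 44, 74, 163, 194]
  UxaIX GACGAAC/5: at [11, 97, 175] ⇒ [16, 102, 180]

All cut coordinates (distinct, sorted): [8, 16, 21, 29, 39, 44, 52, 61, 68, 74, 84, 91, 102, 121, 126, 144, 163, 172, 180, 187, 194, 206, 215, 228]

Fragments:
  [0,8): 8 bp
  [8,16): 8 bp
  [16,21): 5 bp
  [21,29): 8 bp
  [29,39): 10 bp
  [39,44): 5 bp
  [44,52): 8 bp
  [52,61): 9 bp
  [61,68): 7 bp
  [68,74): 6 bp
  [74,84): 10 bp
  [84,91): 7 bp
  [91,102): 11 bp
  [102,121): 19 bp
  [121,126): 5 bp
  [126,144): 18 bp
  [144,163): 19 bp
  [163,172): 9 bp
  [172,180): 8 bp
  [180,187): 7 bp
  [187,194): 7 bp
  [194,206): 12 bp
  [206,215): 9 bp
  [215,228): 13 bp
  [228,231): 3 bp

[3,5,5,5,6,7,7,7,7,8,8,8,8,8,9,9,9,10,10,11,12,13,18,19,19]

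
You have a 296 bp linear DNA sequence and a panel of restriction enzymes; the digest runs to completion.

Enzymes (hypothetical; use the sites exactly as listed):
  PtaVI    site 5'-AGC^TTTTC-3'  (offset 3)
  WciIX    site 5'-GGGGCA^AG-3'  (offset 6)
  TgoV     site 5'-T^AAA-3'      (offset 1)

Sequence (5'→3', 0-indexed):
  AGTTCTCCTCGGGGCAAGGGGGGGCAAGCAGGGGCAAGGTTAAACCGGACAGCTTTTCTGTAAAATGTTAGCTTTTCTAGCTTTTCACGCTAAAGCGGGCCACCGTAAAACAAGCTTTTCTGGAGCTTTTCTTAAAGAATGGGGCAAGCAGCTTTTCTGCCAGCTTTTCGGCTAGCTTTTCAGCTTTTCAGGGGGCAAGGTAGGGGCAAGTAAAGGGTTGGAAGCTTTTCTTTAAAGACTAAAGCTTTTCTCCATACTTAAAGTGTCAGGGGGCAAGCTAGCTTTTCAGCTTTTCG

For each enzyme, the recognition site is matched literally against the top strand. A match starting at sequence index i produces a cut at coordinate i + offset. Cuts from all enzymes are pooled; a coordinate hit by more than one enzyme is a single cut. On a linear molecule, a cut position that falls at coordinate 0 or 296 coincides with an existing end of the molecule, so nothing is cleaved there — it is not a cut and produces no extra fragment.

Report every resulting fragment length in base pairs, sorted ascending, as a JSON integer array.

Scan for sites:
  PtaVI AGCTTTTC/3: at [50, 69, 78, 112, 123, 149, 161, 173, 181, 222, 242, 279, 287] ⇒ [53, 72, 81, 115, 126, 152, 164, 176, 184, 225, 245, 282, 290]
  WciIX GGGGCAAG/6: at [10, 20, 30, 140, 191, 202, 269] ⇒ [16, 26, 36, 146, 197, 208, 275]
  TgoV TAAA/1: at [40, 60, 90, 105, 132, 210, 232, 239, 258] ⇒ [41, 61, 91, 106, 133, 211, 233, 240, 259]

All cut coordinates (distinct, sorted): [16, 26, 36, 41, 53, 61, 72, 81, 91, 106, 115, 126, 133, 146, 152, 164, 176, 184, 197, 208, 211, 225, 233, 240, 245, 259, 275, 282, 290]

Fragments:
  [0,16): 16 bp
  [16,26): 10 bp
  [26,36): 10 bp
  [36,41): 5 bp
  [41,53): 12 bp
  [53,61): 8 bp
  [61,72): 11 bp
  [72,81): 9 bp
  [81,91): 10 bp
  [91,106): 15 bp
  [106,115): 9 bp
  [115,126): 11 bp
  [126,133): 7 bp
  [133,146): 13 bp
  [146,152): 6 bp
  [152,164): 12 bp
  [164,176): 12 bp
  [176,184): 8 bp
  [184,197): 13 bp
  [197,208): 11 bp
  [208,211): 3 bp
  [211,225): 14 bp
  [225,233): 8 bp
  [233,240): 7 bp
  [240,245): 5 bp
  [245,259): 14 bp
  [259,275): 16 bp
  [275,282): 7 bp
  [282,290): 8 bp
  [290,296): 6 bp

[3,5,5,6,6,7,7,7,8,8,8,8,9,9,10,10,10,11,11,11,12,12,12,13,13,14,14,15,16,16]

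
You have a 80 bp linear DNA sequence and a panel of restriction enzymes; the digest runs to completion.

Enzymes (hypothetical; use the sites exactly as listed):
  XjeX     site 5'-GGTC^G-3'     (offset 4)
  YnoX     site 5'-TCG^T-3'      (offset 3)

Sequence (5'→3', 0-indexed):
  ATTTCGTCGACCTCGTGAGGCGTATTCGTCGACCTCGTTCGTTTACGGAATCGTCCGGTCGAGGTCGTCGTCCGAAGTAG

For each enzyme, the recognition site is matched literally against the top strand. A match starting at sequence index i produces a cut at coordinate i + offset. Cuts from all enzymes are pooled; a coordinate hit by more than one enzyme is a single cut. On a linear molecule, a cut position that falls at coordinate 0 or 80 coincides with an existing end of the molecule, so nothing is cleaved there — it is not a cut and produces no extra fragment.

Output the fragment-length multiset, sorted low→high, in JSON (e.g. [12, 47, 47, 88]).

Per-enzyme occurrences:
  XjeX GGTCG/4: at [56, 62] ⇒ [60, 66]
  YnoX TCGT/3: at [3, 12, 25, 34, 38, 50, 64, 67] ⇒ [6, 15, 28, 37, 41, 53, 67, 70]

All cut coordinates (distinct, sorted): [6, 15, 28, 37, 41, 53, 60, 66, 67, 70]

Fragments:
  [0,6): 6 bp
  [6,15): 9 bp
  [15,28): 13 bp
  [28,37): 9 bp
  [37,41): 4 bp
  [41,53): 12 bp
  [53,60): 7 bp
  [60,66): 6 bp
  [66,67): 1 bp
  [67,70): 3 bp
  [70,80): 10 bp

[1,3,4,6,6,7,9,9,10,12,13]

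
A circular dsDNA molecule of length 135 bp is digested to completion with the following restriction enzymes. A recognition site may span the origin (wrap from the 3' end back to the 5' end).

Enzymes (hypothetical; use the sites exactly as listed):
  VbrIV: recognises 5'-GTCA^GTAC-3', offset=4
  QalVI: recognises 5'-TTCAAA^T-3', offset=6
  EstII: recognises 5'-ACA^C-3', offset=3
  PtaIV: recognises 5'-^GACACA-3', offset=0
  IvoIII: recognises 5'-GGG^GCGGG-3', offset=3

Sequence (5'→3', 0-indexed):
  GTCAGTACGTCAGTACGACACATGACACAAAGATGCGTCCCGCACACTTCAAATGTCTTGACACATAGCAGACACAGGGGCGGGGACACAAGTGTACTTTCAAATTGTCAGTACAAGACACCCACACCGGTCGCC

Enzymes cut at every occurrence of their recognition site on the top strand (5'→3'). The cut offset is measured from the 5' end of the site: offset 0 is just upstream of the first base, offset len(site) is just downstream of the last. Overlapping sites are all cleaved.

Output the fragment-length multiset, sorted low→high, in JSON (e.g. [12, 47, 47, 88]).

[3,4,4,4,4,4,4,5,5,6,6,6,7,7,8,10,13,16,19]

Scan for sites:
  VbrIV (GTCAGTAC, off=4): starts [0, 8, 106] → cuts [4, 12, 110]
  QalVI (TTCAAAT, off=6): starts [47, 98] → cuts [53, 104]
  EstII (ACAC, off=3): starts [17, 24, 43, 60, 71, 85, 117, 123] → cuts [20, 27, 46, 63, 74, 88, 120, 126]
  PtaIV (GACACA, off=0): starts [16, 23, 59, 70, 84] → cuts [16, 23, 59, 70, 84]
  IvoIII (GGGGCGGG, off=3): starts [76] → cuts [79]

Pooled cuts: [4, 12, 16, 20, 23, 27, 46, 53, 59, 63, 70, 74, 79, 84, 88, 104, 110, 120, 126]

Fragments:
  4→12: 8 bp
  12→16: 4 bp
  16→20: 4 bp
  20→23: 3 bp
  23→27: 4 bp
  27→46: 19 bp
  46→53: 7 bp
  53→59: 6 bp
  59→63: 4 bp
  63→70: 7 bp
  70→74: 4 bp
  74→79: 5 bp
  79→84: 5 bp
  84→88: 4 bp
  88→104: 16 bp
  104→110: 6 bp
  110→120: 10 bp
  120→126: 6 bp
  126→4 (wrap): 135-126+4 = 13 bp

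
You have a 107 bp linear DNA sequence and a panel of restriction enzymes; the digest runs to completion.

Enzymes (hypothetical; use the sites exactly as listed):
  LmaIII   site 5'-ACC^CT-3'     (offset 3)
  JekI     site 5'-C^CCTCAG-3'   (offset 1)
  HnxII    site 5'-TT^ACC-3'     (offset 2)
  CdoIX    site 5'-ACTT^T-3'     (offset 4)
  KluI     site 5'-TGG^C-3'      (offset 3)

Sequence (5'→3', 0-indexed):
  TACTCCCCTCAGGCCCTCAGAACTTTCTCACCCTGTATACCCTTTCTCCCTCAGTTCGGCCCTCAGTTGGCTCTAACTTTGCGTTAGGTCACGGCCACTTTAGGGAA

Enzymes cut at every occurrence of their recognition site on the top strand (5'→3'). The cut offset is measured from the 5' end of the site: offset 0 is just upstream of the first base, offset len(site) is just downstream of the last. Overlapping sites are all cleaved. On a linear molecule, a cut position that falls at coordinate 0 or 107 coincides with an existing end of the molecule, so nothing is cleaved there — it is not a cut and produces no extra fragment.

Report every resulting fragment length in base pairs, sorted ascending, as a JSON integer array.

[6,7,7,7,8,9,9,10,11,12,21]

Scan for sites:
  LmaIII (ACCCT, off=3): starts [29, 38] → cuts [32, 41]
  JekI (CCCTCAG, off=1): starts [5, 13, 47, 59] → cuts [6, 14, 48, 60]
  HnxII (TTACC, off=2): no sites
  CdoIX (ACTTT, off=4): starts [21, 75, 96] → cuts [25, 79, 100]
  KluI (TGGC, off=3): starts [67] → cuts [70]

Pooled cuts: [6, 14, 25, 32, 41, 48, 60, 70, 79, 100]

Fragment lengths:
  [0,6): 6 bp
  [6,14): 8 bp
  [14,25): 11 bp
  [25,32): 7 bp
  [32,41): 9 bp
  [41,48): 7 bp
  [48,60): 12 bp
  [60,70): 10 bp
  [70,79): 9 bp
  [79,100): 21 bp
  [100,107): 7 bp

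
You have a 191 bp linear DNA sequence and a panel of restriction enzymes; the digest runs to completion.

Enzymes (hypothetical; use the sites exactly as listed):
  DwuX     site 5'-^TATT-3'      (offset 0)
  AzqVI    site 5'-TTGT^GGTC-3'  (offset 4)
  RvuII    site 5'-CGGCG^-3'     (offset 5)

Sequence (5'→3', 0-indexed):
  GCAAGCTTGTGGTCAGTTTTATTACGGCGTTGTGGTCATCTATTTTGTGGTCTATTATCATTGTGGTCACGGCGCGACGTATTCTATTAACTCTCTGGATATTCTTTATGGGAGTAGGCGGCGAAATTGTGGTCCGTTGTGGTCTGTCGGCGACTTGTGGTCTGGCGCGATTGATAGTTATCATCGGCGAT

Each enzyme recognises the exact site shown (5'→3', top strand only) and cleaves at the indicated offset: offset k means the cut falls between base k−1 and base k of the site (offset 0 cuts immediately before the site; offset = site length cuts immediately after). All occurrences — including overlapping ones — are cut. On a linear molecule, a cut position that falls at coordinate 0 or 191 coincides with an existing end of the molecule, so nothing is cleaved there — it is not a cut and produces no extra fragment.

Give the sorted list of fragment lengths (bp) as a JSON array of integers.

Site scan:
  DwuX TATT/0: at [19, 40, 52, 79, 84, 99] ⇒ [19, 40, 52, 79, 84, 99]
  AzqVI TTGTGGTC/4: at [6, 29, 44, 60, 126, 136, 154] ⇒ [10, 33, 48, 64, 130, 140, 158]
  RvuII CGGCG/5: at [24, 69, 118, 147, 184] ⇒ [29, 74, 123, 152, 189]

Pooled cuts: [10, 19, 29, 33, 40, 48, 52, 64, 74, 79, 84, 99, 123, 130, 140, 152, 158, 189]

Fragments:
  [0,10): 10 bp
  [10,19): 9 bp
  [19,29): 10 bp
  [29,33): 4 bp
  [33,40): 7 bp
  [40,48): 8 bp
  [48,52): 4 bp
  [52,64): 12 bp
  [64,74): 10 bp
  [74,79): 5 bp
  [79,84): 5 bp
  [84,99): 15 bp
  [99,123): 24 bp
  [123,130): 7 bp
  [130,140): 10 bp
  [140,152): 12 bp
  [152,158): 6 bp
  [158,189): 31 bp
  [189,191): 2 bp

[2,4,4,5,5,6,7,7,8,9,10,10,10,10,12,12,15,24,31]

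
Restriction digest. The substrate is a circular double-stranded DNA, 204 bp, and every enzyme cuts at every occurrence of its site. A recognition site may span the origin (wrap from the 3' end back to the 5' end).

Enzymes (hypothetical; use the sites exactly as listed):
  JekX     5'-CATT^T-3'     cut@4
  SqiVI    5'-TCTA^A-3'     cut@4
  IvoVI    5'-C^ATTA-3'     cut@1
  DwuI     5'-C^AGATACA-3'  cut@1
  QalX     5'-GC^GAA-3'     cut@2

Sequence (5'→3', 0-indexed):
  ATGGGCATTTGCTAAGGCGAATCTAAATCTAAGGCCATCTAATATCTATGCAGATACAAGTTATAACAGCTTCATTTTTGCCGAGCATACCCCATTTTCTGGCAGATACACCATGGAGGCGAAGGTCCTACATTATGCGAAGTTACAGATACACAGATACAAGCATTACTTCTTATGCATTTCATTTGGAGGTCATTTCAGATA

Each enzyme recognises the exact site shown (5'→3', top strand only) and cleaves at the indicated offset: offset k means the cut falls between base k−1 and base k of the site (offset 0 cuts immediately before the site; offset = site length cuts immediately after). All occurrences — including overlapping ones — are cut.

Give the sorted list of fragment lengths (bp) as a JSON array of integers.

[5,6,7,7,7,8,8,9,10,10,10,11,11,16,17,17,20,25]

Per-enzyme occurrences:
  JekX (CATTT, off=4): starts [5, 72, 92, 177, 182, 193] → cuts [9, 76, 96, 181, 186, 197]
  SqiVI (TCTAA, off=4): starts [21, 27, 37] → cuts [25, 31, 41]
  IvoVI (CATTA, off=1): starts [130, 163] → cuts [131, 164]
  DwuI (CAGATACA, off=1): starts [50, 102, 145, 153] → cuts [51, 103, 146, 154]
  QalX (GCGAA, off=2): starts [16, 118, 136] → cuts [18, 120, 138]

All cut coordinates (distinct, sorted): [9, 18, 25, 31, 41, 51, 76, 96, 103, 120, 131, 138, 146, 154, 164, 181, 186, 197]

Fragment lengths:
  9→18: 9 bp
  18→25: 7 bp
  25→31: 6 bp
  31→41: 10 bp
  41→51: 10 bp
  51→76: 25 bp
  76→96: 20 bp
  96→103: 7 bp
  103→120: 17 bp
  120→131: 11 bp
  131→138: 7 bp
  138→146: 8 bp
  146→154: 8 bp
  154→164: 10 bp
  164→181: 17 bp
  181→186: 5 bp
  186→197: 11 bp
  197→9 (wrap): 204-197+9 = 16 bp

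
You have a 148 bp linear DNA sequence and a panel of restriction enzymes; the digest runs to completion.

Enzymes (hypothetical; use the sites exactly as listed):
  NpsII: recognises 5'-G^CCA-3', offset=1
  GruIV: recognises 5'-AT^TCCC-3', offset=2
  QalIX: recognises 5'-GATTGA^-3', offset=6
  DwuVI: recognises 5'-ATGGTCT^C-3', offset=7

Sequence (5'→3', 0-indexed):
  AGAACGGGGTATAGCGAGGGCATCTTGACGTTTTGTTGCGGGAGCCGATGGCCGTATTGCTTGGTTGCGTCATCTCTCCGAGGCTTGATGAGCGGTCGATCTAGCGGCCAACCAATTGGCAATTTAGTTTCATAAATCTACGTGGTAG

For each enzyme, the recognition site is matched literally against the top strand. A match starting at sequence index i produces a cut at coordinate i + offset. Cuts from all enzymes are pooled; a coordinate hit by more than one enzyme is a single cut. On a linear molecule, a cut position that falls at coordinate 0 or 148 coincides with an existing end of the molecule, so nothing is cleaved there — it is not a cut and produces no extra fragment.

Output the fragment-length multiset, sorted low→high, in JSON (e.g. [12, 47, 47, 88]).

Scan for sites:
  NpsII (GCCA, off=1): starts [106] → cuts [107]
  GruIV (ATTCCC, off=2): no sites
  QalIX (GATTGA, off=6): no sites
  DwuVI (ATGGTCTC, off=7): no sites

All cut coordinates (distinct, sorted): [107]

Fragment lengths:
  [0,107): 107 bp
  [107,148): 41 bp

[41,107]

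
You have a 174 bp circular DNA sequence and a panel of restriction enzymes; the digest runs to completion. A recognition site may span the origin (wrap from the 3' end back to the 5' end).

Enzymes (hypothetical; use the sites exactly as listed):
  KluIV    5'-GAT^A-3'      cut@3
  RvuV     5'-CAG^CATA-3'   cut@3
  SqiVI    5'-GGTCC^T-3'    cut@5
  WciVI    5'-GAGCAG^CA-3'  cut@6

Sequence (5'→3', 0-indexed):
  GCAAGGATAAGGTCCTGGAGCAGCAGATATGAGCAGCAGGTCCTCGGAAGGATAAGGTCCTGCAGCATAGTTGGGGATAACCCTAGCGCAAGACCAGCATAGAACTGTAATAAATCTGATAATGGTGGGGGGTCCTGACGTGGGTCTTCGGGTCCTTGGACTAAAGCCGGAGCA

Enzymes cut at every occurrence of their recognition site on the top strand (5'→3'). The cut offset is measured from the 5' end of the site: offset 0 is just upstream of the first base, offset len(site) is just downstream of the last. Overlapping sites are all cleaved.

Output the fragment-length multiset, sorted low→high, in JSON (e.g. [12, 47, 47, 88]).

Scan for sites:
  KluIV (GATA, off=3): starts [5, 25, 50, 75, 117] → cuts [8, 28, 53, 78, 120]
  RvuV (CAGCATA, off=3): starts [62, 94] → cuts [65, 97]
  SqiVI (GGTCCT, off=5): starts [10, 38, 55, 130, 150] → cuts [15, 43, 60, 135, 155]
  WciVI (GAGCAGCA, off=6): starts [17, 30, 169] → cuts [1, 23, 36]

Pooled cuts: [1, 8, 15, 23, 28, 36, 43, 53, 60, 65, 78, 97, 120, 135, 155]

Fragments:
  1→8: 7 bp
  8→15: 7 bp
  15→23: 8 bp
  23→28: 5 bp
  28→36: 8 bp
  36→43: 7 bp
  43→53: 10 bp
  53→60: 7 bp
  60→65: 5 bp
  65→78: 13 bp
  78→97: 19 bp
  97→120: 23 bp
  120→135: 15 bp
  135→155: 20 bp
  155→1 (wrap): 174-155+1 = 20 bp

[5,5,7,7,7,7,8,8,10,13,15,19,20,20,23]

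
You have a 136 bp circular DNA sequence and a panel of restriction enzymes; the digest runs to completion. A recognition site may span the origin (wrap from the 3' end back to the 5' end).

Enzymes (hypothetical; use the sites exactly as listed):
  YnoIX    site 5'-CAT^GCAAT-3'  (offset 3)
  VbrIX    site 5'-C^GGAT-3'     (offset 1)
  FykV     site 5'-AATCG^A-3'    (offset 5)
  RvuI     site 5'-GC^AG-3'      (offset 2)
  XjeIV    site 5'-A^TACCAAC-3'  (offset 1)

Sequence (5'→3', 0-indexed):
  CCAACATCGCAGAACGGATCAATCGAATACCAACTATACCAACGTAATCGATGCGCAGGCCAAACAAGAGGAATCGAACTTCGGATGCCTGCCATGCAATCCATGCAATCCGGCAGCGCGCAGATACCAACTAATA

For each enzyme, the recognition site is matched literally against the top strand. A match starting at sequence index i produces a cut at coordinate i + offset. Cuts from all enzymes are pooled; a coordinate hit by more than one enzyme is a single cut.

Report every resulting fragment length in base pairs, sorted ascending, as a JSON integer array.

Site scan:
  YnoIX CATGCAAT/3: at [92, 101] ⇒ [95, 104]
  VbrIX CGGAT/1: at [14, 81] ⇒ [15, 82]
  FykV AATCGA/5: at [20, 45, 71] ⇒ [25, 50, 76]
  RvuI GCAG/2: at [8, 54, 112, 119] ⇒ [10, 56, 114, 121]
  XjeIV ATACCAAC/1: at [26, 35, 123, 133] ⇒ [27, 36, 124, 134]

All cut coordinates (distinct, sorted): [10, 15, 25, 27, 36, 50, 56, 76, 82, 95, 104, 114, 121, 124, 134]

Fragments:
  10→15: 5 bp
  15→25: 10 bp
  25→27: 2 bp
  27→36: 9 bp
  36→50: 14 bp
  50→56: 6 bp
  56→76: 20 bp
  76→82: 6 bp
  82→95: 13 bp
  95→104: 9 bp
  104→114: 10 bp
  114→121: 7 bp
  121→124: 3 bp
  124→134: 10 bp
  134→10 (wrap): 136-134+10 = 12 bp

[2,3,5,6,6,7,9,9,10,10,10,12,13,14,20]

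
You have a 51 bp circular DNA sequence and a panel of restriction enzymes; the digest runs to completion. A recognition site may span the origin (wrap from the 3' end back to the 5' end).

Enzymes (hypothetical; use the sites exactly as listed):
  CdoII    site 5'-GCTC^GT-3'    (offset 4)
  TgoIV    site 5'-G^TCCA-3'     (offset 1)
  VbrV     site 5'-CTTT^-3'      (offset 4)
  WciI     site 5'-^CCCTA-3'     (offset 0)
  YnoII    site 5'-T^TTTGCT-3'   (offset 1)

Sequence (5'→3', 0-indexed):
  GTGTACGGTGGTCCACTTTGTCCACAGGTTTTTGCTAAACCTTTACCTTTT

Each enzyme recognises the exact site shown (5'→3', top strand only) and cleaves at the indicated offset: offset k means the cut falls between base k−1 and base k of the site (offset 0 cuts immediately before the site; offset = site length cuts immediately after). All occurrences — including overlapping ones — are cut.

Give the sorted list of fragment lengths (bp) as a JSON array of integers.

[1,6,8,10,12,14]

Site scan:
  CdoII (GCTCGT, off=4): no sites
  TgoIV GTCCA/1: at [10, 19] ⇒ [11, 20]
  VbrV CTTT/4: at [15, 40, 46] ⇒ [19, 44, 50]
  WciI (CCCTA, off=0): no sites
  YnoII TTTTGCT/1: at [29] ⇒ [30]

All cut coordinates (distinct, sorted): [11, 19, 20, 30, 44, 50]

Fragment lengths:
  11→19: 8 bp
  19→20: 1 bp
  20→30: 10 bp
  30→44: 14 bp
  44→50: 6 bp
  50→11 (wrap): 51-50+11 = 12 bp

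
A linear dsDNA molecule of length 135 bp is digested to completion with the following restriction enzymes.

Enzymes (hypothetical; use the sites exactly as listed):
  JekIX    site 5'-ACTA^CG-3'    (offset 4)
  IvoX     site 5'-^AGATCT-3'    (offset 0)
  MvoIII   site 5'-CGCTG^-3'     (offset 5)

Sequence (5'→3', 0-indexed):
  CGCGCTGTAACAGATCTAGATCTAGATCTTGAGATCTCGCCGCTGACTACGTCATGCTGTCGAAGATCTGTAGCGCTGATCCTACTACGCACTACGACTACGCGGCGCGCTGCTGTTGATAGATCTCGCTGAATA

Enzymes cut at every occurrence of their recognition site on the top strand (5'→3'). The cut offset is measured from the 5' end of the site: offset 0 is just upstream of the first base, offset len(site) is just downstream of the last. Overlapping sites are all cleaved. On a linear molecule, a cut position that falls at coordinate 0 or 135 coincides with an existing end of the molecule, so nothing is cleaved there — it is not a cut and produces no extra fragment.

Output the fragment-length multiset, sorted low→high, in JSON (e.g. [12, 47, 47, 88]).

Site scan:
  JekIX (ACTACG, off=4): starts [45, 83, 90, 96] → cuts [49, 87, 94, 100]
  IvoX (AGATCT, off=0): starts [11, 17, 23, 31, 63, 120] → cuts [11, 17, 23, 31, 63, 120]
  MvoIII (CGCTG, off=5): starts [2, 40, 73, 107, 126] → cuts [7, 45, 78, 112, 131]

All cut coordinates (distinct, sorted): [7, 11, 17, 23, 31, 45, 49, 63, 78, 87, 94, 100, 112, 120, 131]

Fragments:
  [0,7): 7 bp
  [7,11): 4 bp
  [11,17): 6 bp
  [17,23): 6 bp
  [23,31): 8 bp
  [31,45): 14 bp
  [45,49): 4 bp
  [49,63): 14 bp
  [63,78): 15 bp
  [78,87): 9 bp
  [87,94): 7 bp
  [94,100): 6 bp
  [100,112): 12 bp
  [112,120): 8 bp
  [120,131): 11 bp
  [131,135): 4 bp

[4,4,4,6,6,6,7,7,8,8,9,11,12,14,14,15]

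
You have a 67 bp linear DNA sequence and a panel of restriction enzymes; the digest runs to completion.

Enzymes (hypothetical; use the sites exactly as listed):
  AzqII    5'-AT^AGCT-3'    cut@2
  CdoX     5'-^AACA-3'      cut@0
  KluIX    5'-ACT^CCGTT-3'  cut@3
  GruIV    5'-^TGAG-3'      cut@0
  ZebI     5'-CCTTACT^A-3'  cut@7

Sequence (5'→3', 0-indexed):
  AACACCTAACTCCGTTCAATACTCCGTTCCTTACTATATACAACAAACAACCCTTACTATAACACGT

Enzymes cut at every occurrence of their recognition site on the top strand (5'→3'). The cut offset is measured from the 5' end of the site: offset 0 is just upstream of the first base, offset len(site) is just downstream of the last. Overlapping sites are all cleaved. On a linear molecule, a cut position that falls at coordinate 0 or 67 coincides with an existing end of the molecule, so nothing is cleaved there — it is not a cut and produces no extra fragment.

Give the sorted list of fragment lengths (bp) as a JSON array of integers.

Per-enzyme occurrences:
  AzqII (ATAGCT, off=2): no sites
  CdoX (AACA, off=0): starts [0, 41, 45, 60] → cuts [41, 45, 60] (position 0 is a terminus of the linear molecule — no cut)
  KluIX (ACTCCGTT, off=3): starts [8, 20] → cuts [11, 23]
  GruIV (TGAG, off=0): no sites
  ZebI (CCTTACTA, off=7): starts [28, 51] → cuts [35, 58]

All cut coordinates (distinct, sorted): [11, 23, 35, 41, 45, 58, 60]

Fragments:
  [0,11): 11 bp
  [11,23): 12 bp
  [23,35): 12 bp
  [35,41): 6 bp
  [41,45): 4 bp
  [45,58): 13 bp
  [58,60): 2 bp
  [60,67): 7 bp

[2,4,6,7,11,12,12,13]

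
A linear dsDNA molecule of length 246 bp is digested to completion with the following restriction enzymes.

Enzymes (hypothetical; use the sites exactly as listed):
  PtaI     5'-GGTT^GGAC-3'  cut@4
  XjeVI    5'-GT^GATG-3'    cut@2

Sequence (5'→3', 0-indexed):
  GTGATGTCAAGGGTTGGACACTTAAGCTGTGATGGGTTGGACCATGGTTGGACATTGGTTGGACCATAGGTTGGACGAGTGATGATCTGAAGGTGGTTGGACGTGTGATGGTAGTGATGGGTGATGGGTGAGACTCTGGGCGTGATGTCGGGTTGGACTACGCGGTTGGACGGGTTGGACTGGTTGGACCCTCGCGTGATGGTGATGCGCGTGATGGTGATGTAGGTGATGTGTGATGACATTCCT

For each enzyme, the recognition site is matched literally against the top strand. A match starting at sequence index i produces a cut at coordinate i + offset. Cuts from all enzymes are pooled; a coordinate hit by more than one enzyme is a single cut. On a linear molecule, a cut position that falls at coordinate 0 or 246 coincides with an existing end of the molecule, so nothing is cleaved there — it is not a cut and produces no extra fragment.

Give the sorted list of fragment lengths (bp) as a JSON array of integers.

[2,6,6,7,7,8,8,8,9,9,9,9,9,11,11,11,12,12,12,13,13,15,18,21]

Site scan:
  PtaI (GGTTGGAC, off=4): starts [11, 34, 45, 56, 68, 94, 150, 163, 172, 181] → cuts [15, 38, 49, 60, 72, 98, 154, 167, 176, 185]
  XjeVI (GTGATG, off=2): starts [0, 28, 78, 104, 113, 120, 141, 195, 201, 210, 216, 225, 232] → cuts [2, 30, 80, 106, 115, 122, 143, 197, 203, 212, 218, 227, 234]

All cut coordinates (distinct, sorted): [2, 15, 30, 38, 49, 60, 72, 80, 98, 106, 115, 122, 143, 154, 167, 176, 185, 197, 203, 212, 218, 227, 234]

Fragments:
  [0,2): 2 bp
  [2,15): 13 bp
  [15,30): 15 bp
  [30,38): 8 bp
  [38,49): 11 bp
  [49,60): 11 bp
  [60,72): 12 bp
  [72,80): 8 bp
  [80,98): 18 bp
  [98,106): 8 bp
  [106,115): 9 bp
  [115,122): 7 bp
  [122,143): 21 bp
  [143,154): 11 bp
  [154,167): 13 bp
  [167,176): 9 bp
  [176,185): 9 bp
  [185,197): 12 bp
  [197,203): 6 bp
  [203,212): 9 bp
  [212,218): 6 bp
  [218,227): 9 bp
  [227,234): 7 bp
  [234,246): 12 bp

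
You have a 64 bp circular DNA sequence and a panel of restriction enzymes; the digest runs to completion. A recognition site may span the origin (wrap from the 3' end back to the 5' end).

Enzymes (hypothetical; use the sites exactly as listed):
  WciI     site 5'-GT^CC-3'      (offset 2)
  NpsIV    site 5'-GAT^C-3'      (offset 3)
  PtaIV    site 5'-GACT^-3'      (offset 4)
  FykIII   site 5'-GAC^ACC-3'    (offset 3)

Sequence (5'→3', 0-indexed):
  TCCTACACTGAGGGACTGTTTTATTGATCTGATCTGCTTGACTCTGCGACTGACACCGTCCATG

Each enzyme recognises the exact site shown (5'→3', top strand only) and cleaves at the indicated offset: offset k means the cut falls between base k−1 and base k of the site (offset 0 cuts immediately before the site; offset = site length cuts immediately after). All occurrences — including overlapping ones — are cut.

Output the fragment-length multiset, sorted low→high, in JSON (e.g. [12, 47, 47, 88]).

[3,5,5,6,8,10,11,16]

Scan for sites:
  WciI (GTCC, off=2): starts [57, 63] → cuts [1, 59]
  NpsIV (GATC, off=3): starts [25, 30] → cuts [28, 33]
  PtaIV (GACT, off=4): starts [13, 39, 47] → cuts [17, 43, 51]
  FykIII (GACACC, off=3): starts [51] → cuts [54]

All cut coordinates (distinct, sorted): [1, 17, 28, 33, 43, 51, 54, 59]

Fragments:
  1→17: 16 bp
  17→28: 11 bp
  28→33: 5 bp
  33→43: 10 bp
  43→51: 8 bp
  51→54: 3 bp
  54→59: 5 bp
  59→1 (wrap): 64-59+1 = 6 bp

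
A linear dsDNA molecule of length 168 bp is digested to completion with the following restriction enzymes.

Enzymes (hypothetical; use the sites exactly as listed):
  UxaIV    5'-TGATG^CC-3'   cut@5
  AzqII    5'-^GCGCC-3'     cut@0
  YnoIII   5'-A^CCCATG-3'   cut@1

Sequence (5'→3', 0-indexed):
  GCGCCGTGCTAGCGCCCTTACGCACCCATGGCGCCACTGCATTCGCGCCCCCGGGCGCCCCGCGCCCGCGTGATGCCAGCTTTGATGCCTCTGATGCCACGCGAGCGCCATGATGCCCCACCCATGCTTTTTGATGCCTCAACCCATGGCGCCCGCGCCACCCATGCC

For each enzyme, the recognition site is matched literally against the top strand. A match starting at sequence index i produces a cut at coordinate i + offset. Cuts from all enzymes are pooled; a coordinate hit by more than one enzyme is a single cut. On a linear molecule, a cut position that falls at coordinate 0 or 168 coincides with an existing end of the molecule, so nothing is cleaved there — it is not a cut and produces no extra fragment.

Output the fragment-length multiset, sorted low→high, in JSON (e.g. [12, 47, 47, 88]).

Site scan:
  UxaIV (TGATGCC, off=5): starts [70, 82, 91, 110, 131] → cuts [75, 87, 96, 115, 136]
  AzqII (GCGCC, off=0): starts [0, 11, 30, 44, 54, 61, 104, 148, 154] → cuts [11, 30, 44, 54, 61, 104, 148, 154] (position 0 is a terminus of the linear molecule — no cut)
  YnoIII (ACCCATG, off=1): starts [23, 119, 141, 159] → cuts [24, 120, 142, 160]

All cut coordinates (distinct, sorted): [11, 24, 30, 44, 54, 61, 75, 87, 96, 104, 115, 120, 136, 142, 148, 154, 160]

Fragments:
  [0,11): 11 bp
  [11,24): 13 bp
  [24,30): 6 bp
  [30,44): 14 bp
  [44,54): 10 bp
  [54,61): 7 bp
  [61,75): 14 bp
  [75,87): 12 bp
  [87,96): 9 bp
  [96,104): 8 bp
  [104,115): 11 bp
  [115,120): 5 bp
  [120,136): 16 bp
  [136,142): 6 bp
  [142,148): 6 bp
  [148,154): 6 bp
  [154,160): 6 bp
  [160,168): 8 bp

[5,6,6,6,6,6,7,8,8,9,10,11,11,12,13,14,14,16]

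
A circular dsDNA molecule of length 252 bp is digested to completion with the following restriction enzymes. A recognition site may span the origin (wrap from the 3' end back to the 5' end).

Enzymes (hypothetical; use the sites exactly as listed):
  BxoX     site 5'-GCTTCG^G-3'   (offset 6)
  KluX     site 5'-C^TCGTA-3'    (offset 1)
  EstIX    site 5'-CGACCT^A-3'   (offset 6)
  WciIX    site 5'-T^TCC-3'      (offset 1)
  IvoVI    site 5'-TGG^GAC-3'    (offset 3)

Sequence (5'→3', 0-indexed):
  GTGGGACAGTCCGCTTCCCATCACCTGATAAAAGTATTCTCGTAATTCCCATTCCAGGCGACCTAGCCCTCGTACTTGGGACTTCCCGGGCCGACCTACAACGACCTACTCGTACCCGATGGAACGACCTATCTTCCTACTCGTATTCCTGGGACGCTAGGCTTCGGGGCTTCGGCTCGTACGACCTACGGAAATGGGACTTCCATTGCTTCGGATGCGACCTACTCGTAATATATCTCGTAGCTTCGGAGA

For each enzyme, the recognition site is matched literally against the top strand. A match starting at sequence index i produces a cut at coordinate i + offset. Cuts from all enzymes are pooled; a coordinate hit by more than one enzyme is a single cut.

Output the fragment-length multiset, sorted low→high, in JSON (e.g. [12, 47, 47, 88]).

Scan for sites:
  BxoX GCTTCGG/6: at [160, 168, 207, 242] ⇒ [166, 174, 213, 248]
  KluX CTCGTA/1: at [38, 68, 108, 139, 175, 224, 236] ⇒ [39, 69, 109, 140, 176, 225, 237]
  EstIX CGACCTA/6: at [58, 91, 101, 124, 181, 217] ⇒ [64, 97, 107, 130, 187, 223]
  WciIX TTCC/1: at [14, 45, 51, 82, 133, 145, 200] ⇒ [15, 46, 52, 83, 134, 146, 201]
  IvoVI TGGGAC/3: at [1, 76, 149, 194] ⇒ [4, 79, 152, 197]

All cut coordinates (distinct, sorted): [4, 15, 39, 46, 52, 64, 69, 79, 83, 97, 107, 109, 130, 134, 140, 146, 152, 166, 174, 176, 187, 197, 201, 213, 223, 225, 237, 248]

Fragments:
  4→15: 11 bp
  15→39: 24 bp
  39→46: 7 bp
  46→52: 6 bp
  52→64: 12 bp
  64→69: 5 bp
  69→79: 10 bp
  79→83: 4 bp
  83→97: 14 bp
  97→107: 10 bp
  107→109: 2 bp
  109→130: 21 bp
  130→134: 4 bp
  134→140: 6 bp
  140→146: 6 bp
  146→152: 6 bp
  152→166: 14 bp
  166→174: 8 bp
  174→176: 2 bp
  176→187: 11 bp
  187→197: 10 bp
  197→201: 4 bp
  201→213: 12 bp
  213→223: 10 bp
  223→225: 2 bp
  225→237: 12 bp
  237→248: 11 bp
  248→4 (wrap): 252-248+4 = 8 bp

[2,2,2,4,4,4,5,6,6,6,6,7,8,8,10,10,10,10,11,11,11,12,12,12,14,14,21,24]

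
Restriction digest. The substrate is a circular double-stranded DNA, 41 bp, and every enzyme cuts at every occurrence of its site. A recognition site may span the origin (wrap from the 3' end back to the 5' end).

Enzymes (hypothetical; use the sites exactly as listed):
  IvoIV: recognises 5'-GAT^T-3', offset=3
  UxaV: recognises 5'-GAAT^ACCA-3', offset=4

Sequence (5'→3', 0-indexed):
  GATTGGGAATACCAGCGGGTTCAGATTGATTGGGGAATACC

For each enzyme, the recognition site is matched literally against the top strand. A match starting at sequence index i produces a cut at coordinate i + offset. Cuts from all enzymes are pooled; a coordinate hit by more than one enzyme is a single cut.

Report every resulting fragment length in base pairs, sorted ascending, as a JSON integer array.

Per-enzyme occurrences:
  IvoIV (GATT, off=3): starts [0, 23, 27] → cuts [3, 26, 30]
  UxaV (GAATACCA, off=4): starts [6] → cuts [10]

All cut coordinates (distinct, sorted): [3, 10, 26, 30]

Fragments:
  3→10: 7 bp
  10→26: 16 bp
  26→30: 4 bp
  30→3 (wrap): 41-30+3 = 14 bp

[4,7,14,16]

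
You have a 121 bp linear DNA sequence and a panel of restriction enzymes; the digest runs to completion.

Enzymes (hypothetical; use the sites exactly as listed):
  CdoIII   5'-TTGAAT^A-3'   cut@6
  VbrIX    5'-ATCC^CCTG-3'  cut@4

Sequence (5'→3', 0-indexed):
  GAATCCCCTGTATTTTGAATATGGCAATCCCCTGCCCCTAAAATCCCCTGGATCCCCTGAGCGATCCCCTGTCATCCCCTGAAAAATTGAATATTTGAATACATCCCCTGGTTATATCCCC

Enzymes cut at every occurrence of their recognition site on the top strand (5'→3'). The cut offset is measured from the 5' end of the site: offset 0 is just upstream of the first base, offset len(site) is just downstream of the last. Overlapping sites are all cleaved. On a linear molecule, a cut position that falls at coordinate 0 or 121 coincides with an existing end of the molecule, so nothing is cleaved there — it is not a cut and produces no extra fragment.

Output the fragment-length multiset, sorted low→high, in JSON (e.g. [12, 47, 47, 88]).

Site scan:
  CdoIII TTGAATA/6: at [14, 86, 94] ⇒ [20, 92, 100]
  VbrIX ATCCCCTG/4: at [2, 26, 42, 51, 63, 73, 102] ⇒ [6, 30, 46, 55, 67, 77, 106]

All cut coordinates (distinct, sorted): [6, 20, 30, 46, 55, 67, 77, 92, 100, 106]

Fragments:
  [0,6): 6 bp
  [6,20): 14 bp
  [20,30): 10 bp
  [30,46): 16 bp
  [46,55): 9 bp
  [55,67): 12 bp
  [67,77): 10 bp
  [77,92): 15 bp
  [92,100): 8 bp
  [100,106): 6 bp
  [106,121): 15 bp

[6,6,8,9,10,10,12,14,15,15,16]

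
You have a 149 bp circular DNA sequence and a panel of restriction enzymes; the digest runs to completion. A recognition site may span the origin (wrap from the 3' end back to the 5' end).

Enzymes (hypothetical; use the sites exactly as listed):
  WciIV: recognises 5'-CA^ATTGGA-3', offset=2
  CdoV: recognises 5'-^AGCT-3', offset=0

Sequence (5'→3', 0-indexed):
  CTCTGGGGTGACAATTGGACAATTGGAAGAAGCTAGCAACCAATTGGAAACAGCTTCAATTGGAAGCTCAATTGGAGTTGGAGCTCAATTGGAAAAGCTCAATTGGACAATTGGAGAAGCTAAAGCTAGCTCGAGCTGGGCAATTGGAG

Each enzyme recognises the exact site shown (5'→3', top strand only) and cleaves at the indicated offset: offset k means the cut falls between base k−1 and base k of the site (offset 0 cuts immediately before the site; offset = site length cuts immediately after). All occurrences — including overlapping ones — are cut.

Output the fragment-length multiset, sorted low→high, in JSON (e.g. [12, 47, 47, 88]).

Per-enzyme occurrences:
  WciIV (CAATTGGA, off=2): starts [11, 19, 40, 56, 68, 85, 99, 107, 140] → cuts [13, 21, 42, 58, 70, 87, 101, 109, 142]
  CdoV (AGCT, off=0): starts [30, 51, 64, 81, 95, 117, 123, 127, 133, 147] → cuts [30, 51, 64, 81, 95, 117, 123, 127, 133, 147]

All cut coordinates (distinct, sorted): [13, 21, 30, 42, 51, 58, 64, 70, 81, 87, 95, 101, 109, 117, 123, 127, 133, 142, 147]

Fragment lengths:
  13→21: 8 bp
  21→30: 9 bp
  30→42: 12 bp
  42→51: 9 bp
  51→58: 7 bp
  58→64: 6 bp
  64→70: 6 bp
  70→81: 11 bp
  81→87: 6 bp
  87→95: 8 bp
  95→101: 6 bp
  101→109: 8 bp
  109→117: 8 bp
  117→123: 6 bp
  123→127: 4 bp
  127→133: 6 bp
  133→142: 9 bp
  142→147: 5 bp
  147→13 (wrap): 149-147+13 = 15 bp

[4,5,6,6,6,6,6,6,7,8,8,8,8,9,9,9,11,12,15]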